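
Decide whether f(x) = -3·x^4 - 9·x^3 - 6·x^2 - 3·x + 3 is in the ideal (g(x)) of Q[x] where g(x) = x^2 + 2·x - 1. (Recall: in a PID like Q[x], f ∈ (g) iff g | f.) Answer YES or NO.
YES

In Q[x] the ideal (g) consists of all multiples of g, so f ∈ (g) iff g | f, i.e. iff the remainder of f on division by g is 0. Divide f by g (g is monic, so eliminate the leading term of the running remainder at each step):
  leading term -3·x^4: subtract (-3·x^2)·g(x) = -3·x^4 - 6·x^3 + 3·x^2, leaving -3·x^3 - 9·x^2 - 3·x + 3
  leading term -3·x^3: subtract (-3·x)·g(x) = -3·x^3 - 6·x^2 + 3·x, leaving -3·x^2 - 6·x + 3
  leading term -3·x^2: subtract (-3)·g(x) = -3·x^2 - 6·x + 3, leaving 0
The remainder is 0, so f(x) = g(x) · h(x) with h(x) = -3·x^2 - 3·x - 3. Hence g | f, i.e. f ∈ (g).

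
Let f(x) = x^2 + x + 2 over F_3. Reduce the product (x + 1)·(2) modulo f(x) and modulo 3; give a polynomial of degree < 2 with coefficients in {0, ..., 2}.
a · b ≡ 2·x + 2 (mod f(x))

Multiply as integer polynomials: a · b = 2·x + 2. Reducing coefficients mod 3: a · b ≡ 2·x + 2. This already has degree < 2, so no reduction by f is needed. Hence a · b ≡ 2·x + 2 in F_3[x]/(f).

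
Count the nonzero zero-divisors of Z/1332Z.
Z/1332Z has 899 nonzero zero-divisors

In Z/1332Z each nonzero element is either a unit (gcd with 1332 is 1) or a zero-divisor (gcd > 1). The number of units is φ(1332): factorise 1332 = 2^2 · 3^2 · 37, so φ(1332) = (2^2 − 2^1) · (3^2 − 3^1) · (37 − 1) = 2 · 6 · 36 = 432. The nonzero elements number 1332 − 1 = 1331. Hence the nonzero zero-divisors number 1331 − 432 = 899.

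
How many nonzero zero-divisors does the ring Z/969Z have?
In Z/969Z each nonzero element is either a unit (gcd with 969 is 1) or a zero-divisor (gcd > 1). The number of units is φ(969): factorise 969 = 3 · 17 · 19, so φ(969) = (3 − 1) · (17 − 1) · (19 − 1) = 2 · 16 · 18 = 576. The nonzero elements number 969 − 1 = 968. Hence the nonzero zero-divisors number 968 − 576 = 392.

Final answer: Z/969Z has 392 nonzero zero-divisors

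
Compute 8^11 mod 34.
Use repeated squaring. Binary(11) = 1011. Walk through the bits of the exponent 11 left-to-right: at each bit after the leading one, square the running value, then multiply by 8 if the bit is 1 (always reducing mod 34):
  bit 1 = 1 (leading): start with 8.
  bit 2 = 0: square 8^2 = 64 ≡ 30 (mod 34).
  bit 3 = 1: square 30^2 = 900 ≡ 16; bit is 1, so multiply 16·8 = 128 ≡ 26 (mod 34).
  bit 4 = 1: square 26^2 = 676 ≡ 30; bit is 1, so multiply 30·8 = 240 ≡ 2 (mod 34).
Final value: 8^11 ≡ 2 (mod 34).

Final answer: 2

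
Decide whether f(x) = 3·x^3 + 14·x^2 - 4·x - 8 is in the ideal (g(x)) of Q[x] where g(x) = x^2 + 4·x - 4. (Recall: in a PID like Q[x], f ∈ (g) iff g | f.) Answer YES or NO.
YES

In Q[x] the ideal (g) consists of all multiples of g, so f ∈ (g) iff g | f, i.e. iff the remainder of f on division by g is 0. Divide f by g (g is monic, so eliminate the leading term of the running remainder at each step):
  leading term 3·x^3: subtract (3·x)·g(x) = 3·x^3 + 12·x^2 - 12·x, leaving 2·x^2 + 8·x - 8
  leading term 2·x^2: subtract (2)·g(x) = 2·x^2 + 8·x - 8, leaving 0
The remainder is 0, so f(x) = g(x) · h(x) with h(x) = 3·x + 2. Hence g | f, i.e. f ∈ (g).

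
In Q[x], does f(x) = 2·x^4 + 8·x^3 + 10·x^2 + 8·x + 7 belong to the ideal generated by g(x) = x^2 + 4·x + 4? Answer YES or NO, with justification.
NO

In Q[x] the ideal (g) consists of all multiples of g, so f ∈ (g) iff g | f, i.e. iff the remainder of f on division by g is 0. Divide f by g (g is monic, so eliminate the leading term of the running remainder at each step):
  leading term 2·x^4: subtract (2·x^2)·g(x) = 2·x^4 + 8·x^3 + 8·x^2, leaving 2·x^2 + 8·x + 7
  leading term 2·x^2: subtract (2)·g(x) = 2·x^2 + 8·x + 8, leaving -1
The remainder r(x) = -1 ≠ 0 (and deg r < deg g), so g ∤ f, i.e. f ∉ (g).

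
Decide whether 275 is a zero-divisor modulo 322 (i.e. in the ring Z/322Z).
gcd(275, 322) = 1, so 275 is a unit in Z/322Z (it has a multiplicative inverse). A unit cannot be a zero-divisor: if 275·b ≡ 0 then multiplying both sides by 275^(−1) gives b ≡ 0. So 275 is not a zero-divisor.

Final answer: NO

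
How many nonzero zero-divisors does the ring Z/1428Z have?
Z/1428Z has 1043 nonzero zero-divisors

In Z/1428Z each nonzero element is either a unit (gcd with 1428 is 1) or a zero-divisor (gcd > 1). The number of units is φ(1428): factorise 1428 = 2^2 · 3 · 7 · 17, so φ(1428) = (2^2 − 2^1) · (3 − 1) · (7 − 1) · (17 − 1) = 2 · 2 · 6 · 16 = 384. The nonzero elements number 1428 − 1 = 1427. Hence the nonzero zero-divisors number 1427 − 384 = 1043.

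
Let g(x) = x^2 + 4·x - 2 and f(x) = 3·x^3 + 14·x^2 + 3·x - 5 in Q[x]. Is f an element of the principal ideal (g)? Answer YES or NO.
NO

In Q[x] the ideal (g) consists of all multiples of g, so f ∈ (g) iff g | f, i.e. iff the remainder of f on division by g is 0. Divide f by g (g is monic, so eliminate the leading term of the running remainder at each step):
  leading term 3·x^3: subtract (3·x)·g(x) = 3·x^3 + 12·x^2 - 6·x, leaving 2·x^2 + 9·x - 5
  leading term 2·x^2: subtract (2)·g(x) = 2·x^2 + 8·x - 4, leaving x - 1
The remainder r(x) = x - 1 ≠ 0 (and deg r < deg g), so g ∤ f, i.e. f ∉ (g).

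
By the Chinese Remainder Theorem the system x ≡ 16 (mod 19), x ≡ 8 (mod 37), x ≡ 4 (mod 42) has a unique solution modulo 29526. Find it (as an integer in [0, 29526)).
The moduli 19, 37, 42 are pairwise coprime, so by the CRT there is a unique solution mod 19·37·42 = 29526.
Solve by successive substitution. Start with x ≡ 16 (mod 19).
  Combine with x ≡ 8 (mod 37): write x = 16 + 19·t and require 16 + 19·t ≡ 8 (mod 37), i.e. 19·t ≡ 8 − 16 ≡ 29 (mod 37). Since 19^(−1) ≡ 2 (mod 37), t ≡ 2·29 ≡ 21 (mod 37). So x ≡ 16 + 19·21 = 415 (mod 703).
  Combine with x ≡ 4 (mod 42): write x = 415 + 703·t and require 415 + 703·t ≡ 4 (mod 42), i.e. 703·t ≡ 4 − 415 ≡ 9 (mod 42). Since 703^(−1) ≡ 19 (mod 42) (703 ≡ 31 (mod 42)), t ≡ 19·9 ≡ 3 (mod 42). So x ≡ 415 + 703·3 = 2524 (mod 29526).
Unique solution in [0, 29526): x = 2524.

Final answer: x ≡ 2524 (mod 29526); the representative in [0, 29526) is 2524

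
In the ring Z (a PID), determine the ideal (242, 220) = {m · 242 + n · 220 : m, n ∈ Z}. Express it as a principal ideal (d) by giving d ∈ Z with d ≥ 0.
(242, 220) = (22); d = 22

In the PID Z, (a, b) is generated by gcd(a, b). Compute gcd(242, 220) with the extended Euclidean algorithm, tracking rows (r, s, t) with s·242 + t·220 = r:
  row A: (242, 1, 0)   [1·242 + 0·220 = 242]
  row B: (220, 0, 1)   [0·242 + 1·220 = 220]
  242 = 1·220 + 22   → row C = row A − 1·row B = (22, 1, −1)   [check: 1·242 − 1·220 = 22]
  220 = 10·22 + 0   → remainder 0, stop. gcd = 22 (last nonzero row C).
So gcd(242, 220) = 22, with Bézout identity 1·242 − 1·220 = 22. Containment (⊇): the Bézout identity exhibits 22 as an element of (242, 220), giving (22) ⊆ (242, 220). Containment (⊆): since 22 | 242 and 22 | 220 (242 = 22·11, 220 = 22·10), every Z-linear combination of 242 and 220 is divisible by 22, so (242, 220) ⊆ (22). Therefore (242, 220) = (22), d = 22.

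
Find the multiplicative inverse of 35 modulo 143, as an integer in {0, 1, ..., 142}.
35^(−1) ≡ 94 (mod 143)

Apply the extended Euclidean algorithm to (143, 35), tracking rows (r, s, t) with s·143 + t·35 = r. Each division r_prev = q·r_cur + r_new produces the new row as (previous row) − q·(current row):
  row A: (143, 1, 0)   [1·143 + 0·35 = 143]
  row B: (35, 0, 1)   [0·143 + 1·35 = 35]
  143 = 4·35 + 3   → row C = row A − 4·row B = (3, 1, −4)   [check: 1·143 − 4·35 = 3]
  35 = 11·3 + 2   → row D = row B − 11·row C = (2, −11, 45)   [check: −11·143 + 45·35 = 2]
  3 = 1·2 + 1   → row E = row C − 1·row D = (1, 12, −49)   [check: 12·143 − 49·35 = 1]
  2 = 2·1 + 0   → remainder 0, stop. gcd = 1 (last nonzero row E).
The gcd is 1, so 35 is invertible mod 143. The last nonzero row gives 12·143 − 49·35 = 1, so t = −49. So 35^(−1) ≡ −49 ≡ 94 (mod 143). Verify: 35 · 94 = 3290 ≡ 1 (mod 143). ✓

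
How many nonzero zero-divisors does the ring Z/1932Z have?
In Z/1932Z each nonzero element is either a unit (gcd with 1932 is 1) or a zero-divisor (gcd > 1). The number of units is φ(1932): factorise 1932 = 2^2 · 3 · 7 · 23, so φ(1932) = (2^2 − 2^1) · (3 − 1) · (7 − 1) · (23 − 1) = 2 · 2 · 6 · 22 = 528. The nonzero elements number 1932 − 1 = 1931. Hence the nonzero zero-divisors number 1931 − 528 = 1403.

Final answer: Z/1932Z has 1403 nonzero zero-divisors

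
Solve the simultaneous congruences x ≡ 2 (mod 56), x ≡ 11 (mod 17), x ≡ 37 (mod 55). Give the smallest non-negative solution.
x ≡ 23522 (mod 52360); the representative in [0, 52360) is 23522

The moduli 56, 17, 55 are pairwise coprime, so by the CRT there is a unique solution mod 56·17·55 = 52360.
Solve by successive substitution. Start with x ≡ 2 (mod 56).
  Combine with x ≡ 11 (mod 17): write x = 2 + 56·t and require 2 + 56·t ≡ 11 (mod 17), i.e. 56·t ≡ 11 − 2 ≡ 9 (mod 17). Since 56^(−1) ≡ 7 (mod 17) (56 ≡ 5 (mod 17)), t ≡ 7·9 ≡ 12 (mod 17). So x ≡ 2 + 56·12 = 674 (mod 952).
  Combine with x ≡ 37 (mod 55): write x = 674 + 952·t and require 674 + 952·t ≡ 37 (mod 55), i.e. 952·t ≡ 37 − 674 ≡ 23 (mod 55). Since 952^(−1) ≡ 13 (mod 55) (952 ≡ 17 (mod 55)), t ≡ 13·23 ≡ 24 (mod 55). So x ≡ 674 + 952·24 = 23522 (mod 52360).
Unique solution in [0, 52360): x = 23522.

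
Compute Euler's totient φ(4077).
φ(4077) = 2700

φ is multiplicative, with φ(p^e) = p^e − p^(e−1). Factorise 4077 = 3^3 · 151. Then
  φ(4077) = (3^3 − 3^2) · (151 − 1) = 18 · 150 = 2700.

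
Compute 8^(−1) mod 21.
8^(−1) ≡ 8 (mod 21)

Apply the extended Euclidean algorithm to (21, 8), tracking rows (r, s, t) with s·21 + t·8 = r. Each division r_prev = q·r_cur + r_new produces the new row as (previous row) − q·(current row):
  row A: (21, 1, 0)   [1·21 + 0·8 = 21]
  row B: (8, 0, 1)   [0·21 + 1·8 = 8]
  21 = 2·8 + 5   → row C = row A − 2·row B = (5, 1, −2)   [check: 1·21 − 2·8 = 5]
  8 = 1·5 + 3   → row D = row B − 1·row C = (3, −1, 3)   [check: −1·21 + 3·8 = 3]
  5 = 1·3 + 2   → row E = row C − 1·row D = (2, 2, −5)   [check: 2·21 − 5·8 = 2]
  3 = 1·2 + 1   → row F = row D − 1·row E = (1, −3, 8)   [check: −3·21 + 8·8 = 1]
  2 = 2·1 + 0   → remainder 0, stop. gcd = 1 (last nonzero row F).
The gcd is 1, so 8 is invertible mod 21. The last nonzero row gives −3·21 + 8·8 = 1, so t = 8. So 8^(−1) ≡ 8 (mod 21). Verify: 8 · 8 = 64 ≡ 1 (mod 21). ✓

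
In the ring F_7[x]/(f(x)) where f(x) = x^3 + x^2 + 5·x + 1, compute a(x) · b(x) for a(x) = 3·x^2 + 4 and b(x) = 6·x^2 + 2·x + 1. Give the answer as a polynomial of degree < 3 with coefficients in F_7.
a · b ≡ 5·x^2 + x + 2 (mod f(x))

Multiply as integer polynomials: a · b = 18·x^4 + 6·x^3 + 27·x^2 + 8·x + 4. Reducing coefficients mod 7: a · b ≡ 4·x^4 + 6·x^3 + 6·x^2 + x + 4. Now divide by f(x) = x^3 + x^2 + 5·x + 1 in F_7[x], eliminating the leading term at each step:
  leading term 4·x^4: subtract (4·x)·f(x) = 4·x^4 + 4·x^3 + 6·x^2 + 4·x, leaving 2·x^3 + 4·x + 4 (coefficients mod 7)
  leading term 2·x^3: subtract (2)·f(x) = 2·x^3 + 2·x^2 + 3·x + 2, leaving 5·x^2 + x + 2 (coefficients mod 7)
The degree is now < 3, so this is the remainder. Hence a · b ≡ 5·x^2 + x + 2 in F_7[x]/(f).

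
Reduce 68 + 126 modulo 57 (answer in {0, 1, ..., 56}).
23

Reduce the summands first: 68 ≡ 11, 126 ≡ 12 (mod 57), so 68 + 126 ≡ 11 + 12 (mod 57). 11 + 12 = 23; 23 = 0·57 + 23, so (68 + 126) mod 57 = 23.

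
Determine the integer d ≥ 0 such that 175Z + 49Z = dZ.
(175, 49) = (7); d = 7

In the PID Z, (a, b) is generated by gcd(a, b). Compute gcd(175, 49) with the extended Euclidean algorithm, tracking rows (r, s, t) with s·175 + t·49 = r:
  row A: (175, 1, 0)   [1·175 + 0·49 = 175]
  row B: (49, 0, 1)   [0·175 + 1·49 = 49]
  175 = 3·49 + 28   → row C = row A − 3·row B = (28, 1, −3)   [check: 1·175 − 3·49 = 28]
  49 = 1·28 + 21   → row D = row B − 1·row C = (21, −1, 4)   [check: −1·175 + 4·49 = 21]
  28 = 1·21 + 7   → row E = row C − 1·row D = (7, 2, −7)   [check: 2·175 − 7·49 = 7]
  21 = 3·7 + 0   → remainder 0, stop. gcd = 7 (last nonzero row E).
So gcd(175, 49) = 7, with Bézout identity 2·175 − 7·49 = 7. Containment (⊇): the Bézout identity exhibits 7 as an element of (175, 49), giving (7) ⊆ (175, 49). Containment (⊆): since 7 | 175 and 7 | 49 (175 = 7·25, 49 = 7·7), every Z-linear combination of 175 and 49 is divisible by 7, so (175, 49) ⊆ (7). Therefore (175, 49) = (7), d = 7.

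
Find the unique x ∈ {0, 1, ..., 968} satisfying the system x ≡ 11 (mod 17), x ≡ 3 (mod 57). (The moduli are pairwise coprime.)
The moduli 17, 57 are pairwise coprime, so by the CRT there is a unique solution mod 17·57 = 969.
Solve by successive substitution. Start with x ≡ 11 (mod 17).
  Combine with x ≡ 3 (mod 57): write x = 11 + 17·t and require 11 + 17·t ≡ 3 (mod 57), i.e. 17·t ≡ 3 − 11 ≡ 49 (mod 57). Since 17^(−1) ≡ 47 (mod 57), t ≡ 47·49 ≡ 23 (mod 57). So x ≡ 11 + 17·23 = 402 (mod 969).
Unique solution in [0, 969): x = 402.

Final answer: x ≡ 402 (mod 969); the representative in [0, 969) is 402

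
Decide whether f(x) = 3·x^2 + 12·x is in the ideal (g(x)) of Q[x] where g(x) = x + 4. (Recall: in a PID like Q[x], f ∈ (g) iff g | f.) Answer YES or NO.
YES

In Q[x] the ideal (g) consists of all multiples of g, so f ∈ (g) iff g | f, i.e. iff the remainder of f on division by g is 0. Divide f by g (g is monic, so eliminate the leading term of the running remainder at each step):
  leading term 3·x^2: subtract (3·x)·g(x) = 3·x^2 + 12·x, leaving 0
The remainder is 0, so f(x) = g(x) · h(x) with h(x) = 3·x. Hence g | f, i.e. f ∈ (g).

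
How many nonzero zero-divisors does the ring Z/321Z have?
Z/321Z has 108 nonzero zero-divisors

In Z/321Z each nonzero element is either a unit (gcd with 321 is 1) or a zero-divisor (gcd > 1). The number of units is φ(321): factorise 321 = 3 · 107, so φ(321) = (3 − 1) · (107 − 1) = 2 · 106 = 212. The nonzero elements number 321 − 1 = 320. Hence the nonzero zero-divisors number 320 − 212 = 108.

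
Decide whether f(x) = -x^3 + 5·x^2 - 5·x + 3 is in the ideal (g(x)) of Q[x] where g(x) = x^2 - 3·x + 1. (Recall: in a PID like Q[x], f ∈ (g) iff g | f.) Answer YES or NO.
In Q[x] the ideal (g) consists of all multiples of g, so f ∈ (g) iff g | f, i.e. iff the remainder of f on division by g is 0. Divide f by g (g is monic, so eliminate the leading term of the running remainder at each step):
  leading term -x^3: subtract (-x)·g(x) = -x^3 + 3·x^2 - x, leaving 2·x^2 - 4·x + 3
  leading term 2·x^2: subtract (2)·g(x) = 2·x^2 - 6·x + 2, leaving 2·x + 1
The remainder r(x) = 2·x + 1 ≠ 0 (and deg r < deg g), so g ∤ f, i.e. f ∉ (g).

Final answer: NO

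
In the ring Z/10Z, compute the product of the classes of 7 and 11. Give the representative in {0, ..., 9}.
Reduce the factors first: 11 ≡ 1 (mod 10), so 7 · 11 ≡ 7 · 1 (mod 10). 7 · 1 = 7. Dividing by 10: 7 = 0·10 + 7. So (7 · 11) mod 10 = 7.

Final answer: 7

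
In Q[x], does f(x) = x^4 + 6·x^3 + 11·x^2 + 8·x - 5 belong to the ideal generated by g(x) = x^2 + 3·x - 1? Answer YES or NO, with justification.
In Q[x] the ideal (g) consists of all multiples of g, so f ∈ (g) iff g | f, i.e. iff the remainder of f on division by g is 0. Divide f by g (g is monic, so eliminate the leading term of the running remainder at each step):
  leading term x^4: subtract (x^2)·g(x) = x^4 + 3·x^3 - x^2, leaving 3·x^3 + 12·x^2 + 8·x - 5
  leading term 3·x^3: subtract (3·x)·g(x) = 3·x^3 + 9·x^2 - 3·x, leaving 3·x^2 + 11·x - 5
  leading term 3·x^2: subtract (3)·g(x) = 3·x^2 + 9·x - 3, leaving 2·x - 2
The remainder r(x) = 2·x - 2 ≠ 0 (and deg r < deg g), so g ∤ f, i.e. f ∉ (g).

Final answer: NO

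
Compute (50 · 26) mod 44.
24

Reduce the factors first: 50 ≡ 6 (mod 44), so 50 · 26 ≡ 6 · 26 (mod 44). 6 · 26 = 156. Dividing by 44: 156 = 3·44 + 24. So (50 · 26) mod 44 = 24.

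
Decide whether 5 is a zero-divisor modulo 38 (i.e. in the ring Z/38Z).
NO

gcd(5, 38) = 1, so 5 is a unit in Z/38Z (it has a multiplicative inverse). A unit cannot be a zero-divisor: if 5·b ≡ 0 then multiplying both sides by 5^(−1) gives b ≡ 0. So 5 is not a zero-divisor.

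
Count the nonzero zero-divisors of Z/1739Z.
In Z/1739Z each nonzero element is either a unit (gcd with 1739 is 1) or a zero-divisor (gcd > 1). The number of units is φ(1739): factorise 1739 = 37 · 47, so φ(1739) = (37 − 1) · (47 − 1) = 36 · 46 = 1656. The nonzero elements number 1739 − 1 = 1738. Hence the nonzero zero-divisors number 1738 − 1656 = 82.

Final answer: Z/1739Z has 82 nonzero zero-divisors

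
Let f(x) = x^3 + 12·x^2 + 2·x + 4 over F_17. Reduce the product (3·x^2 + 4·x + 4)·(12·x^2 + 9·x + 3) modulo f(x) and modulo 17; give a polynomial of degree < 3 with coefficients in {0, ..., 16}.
a · b ≡ 4·x^2 + 6·x + 12 (mod f(x))

Multiply as integer polynomials: a · b = 36·x^4 + 75·x^3 + 93·x^2 + 48·x + 12. Reducing coefficients mod 17: a · b ≡ 2·x^4 + 7·x^3 + 8·x^2 + 14·x + 12. Now divide by f(x) = x^3 + 12·x^2 + 2·x + 4 in F_17[x], eliminating the leading term at each step:
  leading term 2·x^4: subtract (2·x)·f(x) = 2·x^4 + 7·x^3 + 4·x^2 + 8·x, leaving 4·x^2 + 6·x + 12 (coefficients mod 17)
The degree is now < 3, so this is the remainder. Hence a · b ≡ 4·x^2 + 6·x + 12 in F_17[x]/(f).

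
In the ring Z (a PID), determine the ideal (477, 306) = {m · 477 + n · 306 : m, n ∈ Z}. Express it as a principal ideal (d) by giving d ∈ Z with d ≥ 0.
(477, 306) = (9); d = 9

In the PID Z, (a, b) is generated by gcd(a, b). Compute gcd(477, 306) with the extended Euclidean algorithm, tracking rows (r, s, t) with s·477 + t·306 = r:
  row A: (477, 1, 0)   [1·477 + 0·306 = 477]
  row B: (306, 0, 1)   [0·477 + 1·306 = 306]
  477 = 1·306 + 171   → row C = row A − 1·row B = (171, 1, −1)   [check: 1·477 − 1·306 = 171]
  306 = 1·171 + 135   → row D = row B − 1·row C = (135, −1, 2)   [check: −1·477 + 2·306 = 135]
  171 = 1·135 + 36   → row E = row C − 1·row D = (36, 2, −3)   [check: 2·477 − 3·306 = 36]
  135 = 3·36 + 27   → row F = row D − 3·row E = (27, −7, 11)   [check: −7·477 + 11·306 = 27]
  36 = 1·27 + 9   → row G = row E − 1·row F = (9, 9, −14)   [check: 9·477 − 14·306 = 9]
  27 = 3·9 + 0   → remainder 0, stop. gcd = 9 (last nonzero row G).
So gcd(477, 306) = 9, with Bézout identity 9·477 − 14·306 = 9. Containment (⊇): the Bézout identity exhibits 9 as an element of (477, 306), giving (9) ⊆ (477, 306). Containment (⊆): since 9 | 477 and 9 | 306 (477 = 9·53, 306 = 9·34), every Z-linear combination of 477 and 306 is divisible by 9, so (477, 306) ⊆ (9). Therefore (477, 306) = (9), d = 9.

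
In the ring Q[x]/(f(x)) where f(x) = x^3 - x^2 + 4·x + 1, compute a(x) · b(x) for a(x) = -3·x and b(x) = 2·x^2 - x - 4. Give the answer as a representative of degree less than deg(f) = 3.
a · b ≡ -3·x^2 + 36·x + 6 (mod f(x))

First multiply in Q[x] without reducing: a · b = -6·x^3 + 3·x^2 + 12·x. Now divide by f(x) = x^3 - x^2 + 4·x + 1, eliminating the leading term at each step:
  leading term -6·x^3: subtract (-6)·f(x) = -6·x^3 + 6·x^2 - 24·x - 6, leaving -3·x^2 + 36·x + 6
The degree is now < 3, so this is the remainder. Hence a · b ≡ -3·x^2 + 36·x + 6 in Q[x]/(f).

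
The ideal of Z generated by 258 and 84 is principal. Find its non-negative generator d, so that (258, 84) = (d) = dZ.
(258, 84) = (6); d = 6

In the PID Z, (a, b) is generated by gcd(a, b). Compute gcd(258, 84) with the extended Euclidean algorithm, tracking rows (r, s, t) with s·258 + t·84 = r:
  row A: (258, 1, 0)   [1·258 + 0·84 = 258]
  row B: (84, 0, 1)   [0·258 + 1·84 = 84]
  258 = 3·84 + 6   → row C = row A − 3·row B = (6, 1, −3)   [check: 1·258 − 3·84 = 6]
  84 = 14·6 + 0   → remainder 0, stop. gcd = 6 (last nonzero row C).
So gcd(258, 84) = 6, with Bézout identity 1·258 − 3·84 = 6. Containment (⊇): the Bézout identity exhibits 6 as an element of (258, 84), giving (6) ⊆ (258, 84). Containment (⊆): since 6 | 258 and 6 | 84 (258 = 6·43, 84 = 6·14), every Z-linear combination of 258 and 84 is divisible by 6, so (258, 84) ⊆ (6). Therefore (258, 84) = (6), d = 6.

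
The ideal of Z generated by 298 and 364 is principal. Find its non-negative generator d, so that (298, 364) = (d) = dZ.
(298, 364) = (2); d = 2

In the PID Z, (a, b) is generated by gcd(a, b). Compute gcd(364, 298) with the extended Euclidean algorithm, tracking rows (r, s, t) with s·364 + t·298 = r:
  row A: (364, 1, 0)   [1·364 + 0·298 = 364]
  row B: (298, 0, 1)   [0·364 + 1·298 = 298]
  364 = 1·298 + 66   → row C = row A − 1·row B = (66, 1, −1)   [check: 1·364 − 1·298 = 66]
  298 = 4·66 + 34   → row D = row B − 4·row C = (34, −4, 5)   [check: −4·364 + 5·298 = 34]
  66 = 1·34 + 32   → row E = row C − 1·row D = (32, 5, −6)   [check: 5·364 − 6·298 = 32]
  34 = 1·32 + 2   → row F = row D − 1·row E = (2, −9, 11)   [check: −9·364 + 11·298 = 2]
  32 = 16·2 + 0   → remainder 0, stop. gcd = 2 (last nonzero row F).
So gcd(298, 364) = 2, with Bézout identity −9·364 + 11·298 = 2. Containment (⊇): the Bézout identity exhibits 2 as an element of (298, 364), giving (2) ⊆ (298, 364). Containment (⊆): since 2 | 298 and 2 | 364 (298 = 2·149, 364 = 2·182), every Z-linear combination of 298 and 364 is divisible by 2, so (298, 364) ⊆ (2). Therefore (298, 364) = (2), d = 2.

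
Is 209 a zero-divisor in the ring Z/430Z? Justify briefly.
NO

gcd(209, 430) = 1, so 209 is a unit in Z/430Z (it has a multiplicative inverse). A unit cannot be a zero-divisor: if 209·b ≡ 0 then multiplying both sides by 209^(−1) gives b ≡ 0. So 209 is not a zero-divisor.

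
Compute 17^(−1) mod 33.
Apply the extended Euclidean algorithm to (33, 17), tracking rows (r, s, t) with s·33 + t·17 = r. Each division r_prev = q·r_cur + r_new produces the new row as (previous row) − q·(current row):
  row A: (33, 1, 0)   [1·33 + 0·17 = 33]
  row B: (17, 0, 1)   [0·33 + 1·17 = 17]
  33 = 1·17 + 16   → row C = row A − 1·row B = (16, 1, −1)   [check: 1·33 − 1·17 = 16]
  17 = 1·16 + 1   → row D = row B − 1·row C = (1, −1, 2)   [check: −1·33 + 2·17 = 1]
  16 = 16·1 + 0   → remainder 0, stop. gcd = 1 (last nonzero row D).
The gcd is 1, so 17 is invertible mod 33. The last nonzero row gives −1·33 + 2·17 = 1, so t = 2. So 17^(−1) ≡ 2 (mod 33). Verify: 17 · 2 = 34 ≡ 1 (mod 33). ✓

Final answer: 17^(−1) ≡ 2 (mod 33)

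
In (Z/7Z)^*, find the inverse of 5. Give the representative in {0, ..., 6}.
Apply the extended Euclidean algorithm to (7, 5), tracking rows (r, s, t) with s·7 + t·5 = r. Each division r_prev = q·r_cur + r_new produces the new row as (previous row) − q·(current row):
  row A: (7, 1, 0)   [1·7 + 0·5 = 7]
  row B: (5, 0, 1)   [0·7 + 1·5 = 5]
  7 = 1·5 + 2   → row C = row A − 1·row B = (2, 1, −1)   [check: 1·7 − 1·5 = 2]
  5 = 2·2 + 1   → row D = row B − 2·row C = (1, −2, 3)   [check: −2·7 + 3·5 = 1]
  2 = 2·1 + 0   → remainder 0, stop. gcd = 1 (last nonzero row D).
The gcd is 1, so 5 is invertible mod 7. The last nonzero row gives −2·7 + 3·5 = 1, so t = 3. So 5^(−1) ≡ 3 (mod 7). Verify: 5 · 3 = 15 ≡ 1 (mod 7). ✓

Final answer: 5^(−1) ≡ 3 (mod 7)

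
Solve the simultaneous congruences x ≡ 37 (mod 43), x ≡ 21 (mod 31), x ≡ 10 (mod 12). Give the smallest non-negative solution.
x ≡ 8422 (mod 15996); the representative in [0, 15996) is 8422

The moduli 43, 31, 12 are pairwise coprime, so by the CRT there is a unique solution mod 43·31·12 = 15996.
Solve by successive substitution. Start with x ≡ 37 (mod 43).
  Combine with x ≡ 21 (mod 31): write x = 37 + 43·t and require 37 + 43·t ≡ 21 (mod 31), i.e. 43·t ≡ 21 − 37 ≡ 15 (mod 31). Since 43^(−1) ≡ 13 (mod 31) (43 ≡ 12 (mod 31)), t ≡ 13·15 ≡ 9 (mod 31). So x ≡ 37 + 43·9 = 424 (mod 1333).
  Combine with x ≡ 10 (mod 12): write x = 424 + 1333·t and require 424 + 1333·t ≡ 10 (mod 12), i.e. 1333·t ≡ 10 − 424 ≡ 6 (mod 12). Since 1333^(−1) ≡ 1 (mod 12) (1333 ≡ 1 (mod 12)), t ≡ 1·6 ≡ 6 (mod 12). So x ≡ 424 + 1333·6 = 8422 (mod 15996).
Unique solution in [0, 15996): x = 8422.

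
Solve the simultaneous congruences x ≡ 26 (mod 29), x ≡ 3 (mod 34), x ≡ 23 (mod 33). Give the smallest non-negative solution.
x ≡ 17513 (mod 32538); the representative in [0, 32538) is 17513

The moduli 29, 34, 33 are pairwise coprime, so by the CRT there is a unique solution mod 29·34·33 = 32538.
Solve by successive substitution. Start with x ≡ 26 (mod 29).
  Combine with x ≡ 3 (mod 34): write x = 26 + 29·t and require 26 + 29·t ≡ 3 (mod 34), i.e. 29·t ≡ 3 − 26 ≡ 11 (mod 34). Since 29^(−1) ≡ 27 (mod 34), t ≡ 27·11 ≡ 25 (mod 34). So x ≡ 26 + 29·25 = 751 (mod 986).
  Combine with x ≡ 23 (mod 33): write x = 751 + 986·t and require 751 + 986·t ≡ 23 (mod 33), i.e. 986·t ≡ 23 − 751 ≡ 31 (mod 33). Since 986^(−1) ≡ 8 (mod 33) (986 ≡ 29 (mod 33)), t ≡ 8·31 ≡ 17 (mod 33). So x ≡ 751 + 986·17 = 17513 (mod 32538).
Unique solution in [0, 32538): x = 17513.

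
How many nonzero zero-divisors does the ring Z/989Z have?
Z/989Z has 64 nonzero zero-divisors

In Z/989Z each nonzero element is either a unit (gcd with 989 is 1) or a zero-divisor (gcd > 1). The number of units is φ(989): factorise 989 = 23 · 43, so φ(989) = (23 − 1) · (43 − 1) = 22 · 42 = 924. The nonzero elements number 989 − 1 = 988. Hence the nonzero zero-divisors number 988 − 924 = 64.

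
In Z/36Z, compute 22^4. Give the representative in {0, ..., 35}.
Use repeated squaring. Binary(4) = 100. Walk through the bits of the exponent 4 left-to-right: at each bit after the leading one, square the running value, then multiply by 22 if the bit is 1 (always reducing mod 36):
  bit 1 = 1 (leading): start with 22.
  bit 2 = 0: square 22^2 = 484 ≡ 16 (mod 36).
  bit 3 = 0: square 16^2 = 256 ≡ 4 (mod 36).
Final value: 22^4 ≡ 4 (mod 36).

Final answer: 4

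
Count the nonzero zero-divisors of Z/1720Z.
In Z/1720Z each nonzero element is either a unit (gcd with 1720 is 1) or a zero-divisor (gcd > 1). The number of units is φ(1720): factorise 1720 = 2^3 · 5 · 43, so φ(1720) = (2^3 − 2^2) · (5 − 1) · (43 − 1) = 4 · 4 · 42 = 672. The nonzero elements number 1720 − 1 = 1719. Hence the nonzero zero-divisors number 1719 − 672 = 1047.

Final answer: Z/1720Z has 1047 nonzero zero-divisors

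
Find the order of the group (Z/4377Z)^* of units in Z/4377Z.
|(Z/4377Z)^*| = 2916

(Z/4377Z)^* consists of the classes a with gcd(a, 4377) = 1, so its order is φ(4377). φ is multiplicative, with φ(p^e) = p^e − p^(e−1). Factorise 4377 = 3 · 1459. Then
  φ(4377) = (3 − 1) · (1459 − 1) = 2 · 1458 = 2916.
Thus |(Z/4377Z)^*| = 2916.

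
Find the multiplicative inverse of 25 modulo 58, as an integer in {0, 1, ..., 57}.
Apply the extended Euclidean algorithm to (58, 25), tracking rows (r, s, t) with s·58 + t·25 = r. Each division r_prev = q·r_cur + r_new produces the new row as (previous row) − q·(current row):
  row A: (58, 1, 0)   [1·58 + 0·25 = 58]
  row B: (25, 0, 1)   [0·58 + 1·25 = 25]
  58 = 2·25 + 8   → row C = row A − 2·row B = (8, 1, −2)   [check: 1·58 − 2·25 = 8]
  25 = 3·8 + 1   → row D = row B − 3·row C = (1, −3, 7)   [check: −3·58 + 7·25 = 1]
  8 = 8·1 + 0   → remainder 0, stop. gcd = 1 (last nonzero row D).
The gcd is 1, so 25 is invertible mod 58. The last nonzero row gives −3·58 + 7·25 = 1, so t = 7. So 25^(−1) ≡ 7 (mod 58). Verify: 25 · 7 = 175 ≡ 1 (mod 58). ✓

Final answer: 25^(−1) ≡ 7 (mod 58)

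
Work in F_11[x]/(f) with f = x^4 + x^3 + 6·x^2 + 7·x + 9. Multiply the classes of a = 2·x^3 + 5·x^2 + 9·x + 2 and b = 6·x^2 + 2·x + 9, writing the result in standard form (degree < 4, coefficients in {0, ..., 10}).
Multiply as integer polynomials: a · b = 12·x^5 + 34·x^4 + 82·x^3 + 75·x^2 + 85·x + 18. Reducing coefficients mod 11: a · b ≡ x^5 + x^4 + 5·x^3 + 9·x^2 + 8·x + 7. Now divide by f(x) = x^4 + x^3 + 6·x^2 + 7·x + 9 in F_11[x], eliminating the leading term at each step:
  leading term x^5: subtract (x)·f(x) = x^5 + x^4 + 6·x^3 + 7·x^2 + 9·x, leaving 10·x^3 + 2·x^2 + 10·x + 7 (coefficients mod 11)
The degree is now < 4, so this is the remainder. Hence a · b ≡ 10·x^3 + 2·x^2 + 10·x + 7 in F_11[x]/(f).

Final answer: a · b ≡ 10·x^3 + 2·x^2 + 10·x + 7 (mod f(x))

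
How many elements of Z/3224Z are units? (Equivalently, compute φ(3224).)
An element a ∈ Z/3224Z is a unit iff gcd(a, 3224) = 1, so the number of units is φ(3224). φ is multiplicative, with φ(p^e) = p^e − p^(e−1). Factorise 3224 = 2^3 · 13 · 31. Then
  φ(3224) = (2^3 − 2^2) · (13 − 1) · (31 − 1) = 4 · 12 · 30 = 1440.

Final answer: Z/3224Z has φ(3224) = 1440 units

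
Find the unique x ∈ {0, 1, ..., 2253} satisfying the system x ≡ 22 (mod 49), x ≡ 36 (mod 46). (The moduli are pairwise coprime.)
The moduli 49, 46 are pairwise coprime, so by the CRT there is a unique solution mod 49·46 = 2254.
Solve by successive substitution. Start with x ≡ 22 (mod 49).
  Combine with x ≡ 36 (mod 46): write x = 22 + 49·t and require 22 + 49·t ≡ 36 (mod 46), i.e. 49·t ≡ 36 − 22 ≡ 14 (mod 46). Since 49^(−1) ≡ 31 (mod 46) (49 ≡ 3 (mod 46)), t ≡ 31·14 ≡ 20 (mod 46). So x ≡ 22 + 49·20 = 1002 (mod 2254).
Unique solution in [0, 2254): x = 1002.

Final answer: x ≡ 1002 (mod 2254); the representative in [0, 2254) is 1002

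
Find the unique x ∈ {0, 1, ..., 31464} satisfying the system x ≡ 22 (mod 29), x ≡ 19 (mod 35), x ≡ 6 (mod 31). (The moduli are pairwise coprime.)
x ≡ 13739 (mod 31465); the representative in [0, 31465) is 13739

The moduli 29, 35, 31 are pairwise coprime, so by the CRT there is a unique solution mod 29·35·31 = 31465.
Solve by successive substitution. Start with x ≡ 22 (mod 29).
  Combine with x ≡ 19 (mod 35): write x = 22 + 29·t and require 22 + 29·t ≡ 19 (mod 35), i.e. 29·t ≡ 19 − 22 ≡ 32 (mod 35). Since 29^(−1) ≡ 29 (mod 35), t ≡ 29·32 ≡ 18 (mod 35). So x ≡ 22 + 29·18 = 544 (mod 1015).
  Combine with x ≡ 6 (mod 31): write x = 544 + 1015·t and require 544 + 1015·t ≡ 6 (mod 31), i.e. 1015·t ≡ 6 − 544 ≡ 20 (mod 31). Since 1015^(−1) ≡ 27 (mod 31) (1015 ≡ 23 (mod 31)), t ≡ 27·20 ≡ 13 (mod 31). So x ≡ 544 + 1015·13 = 13739 (mod 31465).
Unique solution in [0, 31465): x = 13739.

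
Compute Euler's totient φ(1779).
φ(1779) = 1184

φ is multiplicative, with φ(p^e) = p^e − p^(e−1). Factorise 1779 = 3 · 593. Then
  φ(1779) = (3 − 1) · (593 − 1) = 2 · 592 = 1184.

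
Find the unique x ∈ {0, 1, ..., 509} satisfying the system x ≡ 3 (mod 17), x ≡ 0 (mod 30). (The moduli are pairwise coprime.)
x ≡ 360 (mod 510); the representative in [0, 510) is 360

The moduli 17, 30 are pairwise coprime, so by the CRT there is a unique solution mod 17·30 = 510.
Solve by successive substitution. Start with x ≡ 3 (mod 17).
  Combine with x ≡ 0 (mod 30): write x = 3 + 17·t and require 3 + 17·t ≡ 0 (mod 30), i.e. 17·t ≡ 0 − 3 ≡ 27 (mod 30). Since 17^(−1) ≡ 23 (mod 30), t ≡ 23·27 ≡ 21 (mod 30). So x ≡ 3 + 17·21 = 360 (mod 510).
Unique solution in [0, 510): x = 360.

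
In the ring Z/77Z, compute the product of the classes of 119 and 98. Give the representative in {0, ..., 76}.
Reduce the factors first: 119 ≡ 42, 98 ≡ 21 (mod 77), so 119 · 98 ≡ 42 · 21 (mod 77). 42 · 21 = 882. Dividing by 77: 882 = 11·77 + 35. So (119 · 98) mod 77 = 35.

Final answer: 35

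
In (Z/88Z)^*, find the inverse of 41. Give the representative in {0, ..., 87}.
Apply the extended Euclidean algorithm to (88, 41), tracking rows (r, s, t) with s·88 + t·41 = r. Each division r_prev = q·r_cur + r_new produces the new row as (previous row) − q·(current row):
  row A: (88, 1, 0)   [1·88 + 0·41 = 88]
  row B: (41, 0, 1)   [0·88 + 1·41 = 41]
  88 = 2·41 + 6   → row C = row A − 2·row B = (6, 1, −2)   [check: 1·88 − 2·41 = 6]
  41 = 6·6 + 5   → row D = row B − 6·row C = (5, −6, 13)   [check: −6·88 + 13·41 = 5]
  6 = 1·5 + 1   → row E = row C − 1·row D = (1, 7, −15)   [check: 7·88 − 15·41 = 1]
  5 = 5·1 + 0   → remainder 0, stop. gcd = 1 (last nonzero row E).
The gcd is 1, so 41 is invertible mod 88. The last nonzero row gives 7·88 − 15·41 = 1, so t = −15. So 41^(−1) ≡ −15 ≡ 73 (mod 88). Verify: 41 · 73 = 2993 ≡ 1 (mod 88). ✓

Final answer: 41^(−1) ≡ 73 (mod 88)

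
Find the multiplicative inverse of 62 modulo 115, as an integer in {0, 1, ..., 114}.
62^(−1) ≡ 13 (mod 115)

Apply the extended Euclidean algorithm to (115, 62), tracking rows (r, s, t) with s·115 + t·62 = r. Each division r_prev = q·r_cur + r_new produces the new row as (previous row) − q·(current row):
  row A: (115, 1, 0)   [1·115 + 0·62 = 115]
  row B: (62, 0, 1)   [0·115 + 1·62 = 62]
  115 = 1·62 + 53   → row C = row A − 1·row B = (53, 1, −1)   [check: 1·115 − 1·62 = 53]
  62 = 1·53 + 9   → row D = row B − 1·row C = (9, −1, 2)   [check: −1·115 + 2·62 = 9]
  53 = 5·9 + 8   → row E = row C − 5·row D = (8, 6, −11)   [check: 6·115 − 11·62 = 8]
  9 = 1·8 + 1   → row F = row D − 1·row E = (1, −7, 13)   [check: −7·115 + 13·62 = 1]
  8 = 8·1 + 0   → remainder 0, stop. gcd = 1 (last nonzero row F).
The gcd is 1, so 62 is invertible mod 115. The last nonzero row gives −7·115 + 13·62 = 1, so t = 13. So 62^(−1) ≡ 13 (mod 115). Verify: 62 · 13 = 806 ≡ 1 (mod 115). ✓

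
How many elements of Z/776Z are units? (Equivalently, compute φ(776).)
An element a ∈ Z/776Z is a unit iff gcd(a, 776) = 1, so the number of units is φ(776). φ is multiplicative, with φ(p^e) = p^e − p^(e−1). Factorise 776 = 2^3 · 97. Then
  φ(776) = (2^3 − 2^2) · (97 − 1) = 4 · 96 = 384.

Final answer: Z/776Z has φ(776) = 384 units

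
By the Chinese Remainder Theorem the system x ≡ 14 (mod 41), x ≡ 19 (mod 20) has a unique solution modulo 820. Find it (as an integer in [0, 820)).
The moduli 41, 20 are pairwise coprime, so by the CRT there is a unique solution mod 41·20 = 820.
Solve by successive substitution. Start with x ≡ 14 (mod 41).
  Combine with x ≡ 19 (mod 20): write x = 14 + 41·t and require 14 + 41·t ≡ 19 (mod 20), i.e. 41·t ≡ 19 − 14 ≡ 5 (mod 20). Since 41^(−1) ≡ 1 (mod 20) (41 ≡ 1 (mod 20)), t ≡ 1·5 ≡ 5 (mod 20). So x ≡ 14 + 41·5 = 219 (mod 820).
Unique solution in [0, 820): x = 219.

Final answer: x ≡ 219 (mod 820); the representative in [0, 820) is 219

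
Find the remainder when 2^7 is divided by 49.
30

Use repeated squaring. Binary(7) = 111. Walk through the bits of the exponent 7 left-to-right: at each bit after the leading one, square the running value, then multiply by 2 if the bit is 1 (always reducing mod 49):
  bit 1 = 1 (leading): start with 2.
  bit 2 = 1: square 2^2 = 4; bit is 1, so multiply 4·2 = 8 (mod 49).
  bit 3 = 1: square 8^2 = 64 ≡ 15; bit is 1, so multiply 15·2 = 30 (mod 49).
Final value: 2^7 ≡ 30 (mod 49).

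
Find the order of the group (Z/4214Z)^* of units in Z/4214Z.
(Z/4214Z)^* consists of the classes a with gcd(a, 4214) = 1, so its order is φ(4214). φ is multiplicative, with φ(p^e) = p^e − p^(e−1). Factorise 4214 = 2 · 7^2 · 43. Then
  φ(4214) = (2 − 1) · (7^2 − 7^1) · (43 − 1) = 1 · 42 · 42 = 1764.
Thus |(Z/4214Z)^*| = 1764.

Final answer: |(Z/4214Z)^*| = 1764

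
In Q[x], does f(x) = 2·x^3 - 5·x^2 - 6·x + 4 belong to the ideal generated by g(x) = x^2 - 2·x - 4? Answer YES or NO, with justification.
In Q[x] the ideal (g) consists of all multiples of g, so f ∈ (g) iff g | f, i.e. iff the remainder of f on division by g is 0. Divide f by g (g is monic, so eliminate the leading term of the running remainder at each step):
  leading term 2·x^3: subtract (2·x)·g(x) = 2·x^3 - 4·x^2 - 8·x, leaving -x^2 + 2·x + 4
  leading term -x^2: subtract (-1)·g(x) = -x^2 + 2·x + 4, leaving 0
The remainder is 0, so f(x) = g(x) · h(x) with h(x) = 2·x - 1. Hence g | f, i.e. f ∈ (g).

Final answer: YES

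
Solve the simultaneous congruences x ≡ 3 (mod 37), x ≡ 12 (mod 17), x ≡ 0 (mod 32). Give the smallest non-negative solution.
The moduli 37, 17, 32 are pairwise coprime, so by the CRT there is a unique solution mod 37·17·32 = 20128.
Solve by successive substitution. Start with x ≡ 3 (mod 37).
  Combine with x ≡ 12 (mod 17): write x = 3 + 37·t and require 3 + 37·t ≡ 12 (mod 17), i.e. 37·t ≡ 12 − 3 ≡ 9 (mod 17). Since 37^(−1) ≡ 6 (mod 17) (37 ≡ 3 (mod 17)), t ≡ 6·9 ≡ 3 (mod 17). So x ≡ 3 + 37·3 = 114 (mod 629).
  Combine with x ≡ 0 (mod 32): write x = 114 + 629·t and require 114 + 629·t ≡ 0 (mod 32), i.e. 629·t ≡ 0 − 114 ≡ 14 (mod 32). Since 629^(−1) ≡ 29 (mod 32) (629 ≡ 21 (mod 32)), t ≡ 29·14 ≡ 22 (mod 32). So x ≡ 114 + 629·22 = 13952 (mod 20128).
Unique solution in [0, 20128): x = 13952.

Final answer: x ≡ 13952 (mod 20128); the representative in [0, 20128) is 13952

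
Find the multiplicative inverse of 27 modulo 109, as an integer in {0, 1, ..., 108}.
Apply the extended Euclidean algorithm to (109, 27), tracking rows (r, s, t) with s·109 + t·27 = r. Each division r_prev = q·r_cur + r_new produces the new row as (previous row) − q·(current row):
  row A: (109, 1, 0)   [1·109 + 0·27 = 109]
  row B: (27, 0, 1)   [0·109 + 1·27 = 27]
  109 = 4·27 + 1   → row C = row A − 4·row B = (1, 1, −4)   [check: 1·109 − 4·27 = 1]
  27 = 27·1 + 0   → remainder 0, stop. gcd = 1 (last nonzero row C).
The gcd is 1, so 27 is invertible mod 109. The last nonzero row gives 1·109 − 4·27 = 1, so t = −4. So 27^(−1) ≡ −4 ≡ 105 (mod 109). Verify: 27 · 105 = 2835 ≡ 1 (mod 109). ✓

Final answer: 27^(−1) ≡ 105 (mod 109)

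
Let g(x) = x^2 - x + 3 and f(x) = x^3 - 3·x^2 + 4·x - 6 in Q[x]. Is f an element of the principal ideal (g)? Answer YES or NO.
In Q[x] the ideal (g) consists of all multiples of g, so f ∈ (g) iff g | f, i.e. iff the remainder of f on division by g is 0. Divide f by g (g is monic, so eliminate the leading term of the running remainder at each step):
  leading term x^3: subtract (x)·g(x) = x^3 - x^2 + 3·x, leaving -2·x^2 + x - 6
  leading term -2·x^2: subtract (-2)·g(x) = -2·x^2 + 2·x - 6, leaving -x
The remainder r(x) = -x ≠ 0 (and deg r < deg g), so g ∤ f, i.e. f ∉ (g).

Final answer: NO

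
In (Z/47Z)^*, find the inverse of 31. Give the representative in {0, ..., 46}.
31^(−1) ≡ 44 (mod 47)

Apply the extended Euclidean algorithm to (47, 31), tracking rows (r, s, t) with s·47 + t·31 = r. Each division r_prev = q·r_cur + r_new produces the new row as (previous row) − q·(current row):
  row A: (47, 1, 0)   [1·47 + 0·31 = 47]
  row B: (31, 0, 1)   [0·47 + 1·31 = 31]
  47 = 1·31 + 16   → row C = row A − 1·row B = (16, 1, −1)   [check: 1·47 − 1·31 = 16]
  31 = 1·16 + 15   → row D = row B − 1·row C = (15, −1, 2)   [check: −1·47 + 2·31 = 15]
  16 = 1·15 + 1   → row E = row C − 1·row D = (1, 2, −3)   [check: 2·47 − 3·31 = 1]
  15 = 15·1 + 0   → remainder 0, stop. gcd = 1 (last nonzero row E).
The gcd is 1, so 31 is invertible mod 47. The last nonzero row gives 2·47 − 3·31 = 1, so t = −3. So 31^(−1) ≡ −3 ≡ 44 (mod 47). Verify: 31 · 44 = 1364 ≡ 1 (mod 47). ✓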